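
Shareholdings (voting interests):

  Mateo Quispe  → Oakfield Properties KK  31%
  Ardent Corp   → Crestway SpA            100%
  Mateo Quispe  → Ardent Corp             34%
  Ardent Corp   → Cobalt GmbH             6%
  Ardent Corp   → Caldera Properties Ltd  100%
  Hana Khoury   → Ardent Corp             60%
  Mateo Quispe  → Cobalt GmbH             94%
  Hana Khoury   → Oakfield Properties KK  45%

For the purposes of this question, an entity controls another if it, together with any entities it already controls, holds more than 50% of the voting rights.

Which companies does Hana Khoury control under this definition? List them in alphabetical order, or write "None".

Hana holds 60% of Ardent, so Hana controls Ardent.
Ardent holds 100% of Caldera, so Hana controls Caldera.
Ardent holds 100% of Crestway, so Hana controls Crestway.
No other company's threshold is met.

Ardent Corp, Caldera Properties Ltd, Crestway SpA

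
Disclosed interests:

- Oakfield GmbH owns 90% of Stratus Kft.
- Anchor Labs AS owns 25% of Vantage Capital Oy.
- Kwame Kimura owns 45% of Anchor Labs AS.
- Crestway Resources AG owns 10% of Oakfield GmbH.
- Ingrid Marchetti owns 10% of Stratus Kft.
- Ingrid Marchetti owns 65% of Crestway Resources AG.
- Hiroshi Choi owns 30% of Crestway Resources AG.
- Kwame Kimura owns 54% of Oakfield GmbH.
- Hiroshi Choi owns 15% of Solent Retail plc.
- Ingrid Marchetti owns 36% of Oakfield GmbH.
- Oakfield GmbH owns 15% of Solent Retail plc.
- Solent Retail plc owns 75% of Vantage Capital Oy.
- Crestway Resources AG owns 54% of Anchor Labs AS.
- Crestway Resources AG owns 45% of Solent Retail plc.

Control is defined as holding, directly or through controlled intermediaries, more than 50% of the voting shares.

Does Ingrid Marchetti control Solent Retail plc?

No

Ingrid holds 65% of Crestway, so Ingrid controls Crestway.
Crestway holds 54% of Anchor, so Ingrid controls Anchor.
In Solent, Ingrid's side holds only 45%, not > 50%.
So Ingrid does not control Solent.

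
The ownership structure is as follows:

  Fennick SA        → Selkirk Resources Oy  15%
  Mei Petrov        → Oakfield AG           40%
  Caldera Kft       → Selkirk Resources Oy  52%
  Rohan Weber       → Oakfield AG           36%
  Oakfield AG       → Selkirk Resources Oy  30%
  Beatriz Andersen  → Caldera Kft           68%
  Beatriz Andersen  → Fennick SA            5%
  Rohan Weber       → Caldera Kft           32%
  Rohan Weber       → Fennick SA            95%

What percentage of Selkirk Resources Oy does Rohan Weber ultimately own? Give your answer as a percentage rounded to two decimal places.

41.69%

Rohan reaches Selkirk along 3 paths.
Via Oakfield: 36% × 30% = 10.8%.
Via Fennick: 95% × 15% = 14.25%.
Via Caldera: 32% × 52% = 16.64%.
Total: 10.8% + 14.25% + 16.64% = 41.69%.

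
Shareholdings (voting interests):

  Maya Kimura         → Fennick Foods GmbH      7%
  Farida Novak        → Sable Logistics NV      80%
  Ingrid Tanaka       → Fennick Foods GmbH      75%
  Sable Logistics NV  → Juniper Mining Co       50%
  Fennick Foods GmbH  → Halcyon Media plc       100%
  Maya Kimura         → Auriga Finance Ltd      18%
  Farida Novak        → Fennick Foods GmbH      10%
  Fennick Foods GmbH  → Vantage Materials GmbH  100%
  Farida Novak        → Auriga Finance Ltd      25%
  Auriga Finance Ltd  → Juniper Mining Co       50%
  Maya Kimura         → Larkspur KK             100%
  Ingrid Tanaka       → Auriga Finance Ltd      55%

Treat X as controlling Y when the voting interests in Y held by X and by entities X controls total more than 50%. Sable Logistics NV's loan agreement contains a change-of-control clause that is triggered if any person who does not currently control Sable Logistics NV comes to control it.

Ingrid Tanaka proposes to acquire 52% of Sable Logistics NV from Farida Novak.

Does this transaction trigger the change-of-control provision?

Yes

The purchase adds only to Ingrid's holdings (Farida's stake shrinks), so Ingrid is the only person who could newly come to control Sable.
Ingrid holds 75% of Fennick, so Ingrid controls Fennick.
Fennick holds 100% of Halcyon, so Ingrid controls Halcyon.
Ingrid holds 55% of Auriga, so Ingrid controls Auriga.
Fennick holds 100% of Vantage, so Ingrid controls Vantage.
Neither Ingrid nor any entity Ingrid controls holds any voting interest in Sable.
So before the transaction, Ingrid does not control Sable.
After the purchase, Ingrid holds 52% of Sable directly, and Farida's stake falls to 28%.
Ingrid holds 52% of Sable, so Ingrid controls Sable.
Ingrid did not control Sable before and does after, so the clause is triggered.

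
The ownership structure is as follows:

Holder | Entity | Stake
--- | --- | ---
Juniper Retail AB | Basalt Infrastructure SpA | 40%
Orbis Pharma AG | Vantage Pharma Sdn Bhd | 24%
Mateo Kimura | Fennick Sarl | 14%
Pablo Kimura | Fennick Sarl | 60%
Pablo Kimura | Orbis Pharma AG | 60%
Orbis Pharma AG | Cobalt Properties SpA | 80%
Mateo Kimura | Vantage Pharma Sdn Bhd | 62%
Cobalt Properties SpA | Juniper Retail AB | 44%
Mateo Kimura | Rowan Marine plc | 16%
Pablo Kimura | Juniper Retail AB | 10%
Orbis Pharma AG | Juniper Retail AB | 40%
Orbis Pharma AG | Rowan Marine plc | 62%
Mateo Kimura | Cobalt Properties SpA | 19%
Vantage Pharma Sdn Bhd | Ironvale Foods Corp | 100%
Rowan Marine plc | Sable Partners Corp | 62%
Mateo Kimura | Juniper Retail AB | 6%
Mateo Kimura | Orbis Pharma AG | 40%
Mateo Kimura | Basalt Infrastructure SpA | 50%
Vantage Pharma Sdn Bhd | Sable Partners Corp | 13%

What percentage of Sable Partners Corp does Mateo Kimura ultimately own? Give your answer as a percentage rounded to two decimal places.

Mateo reaches Sable along 4 paths.
Via Rowan: 16% × 62% = 9.92%.
Via Orbis → Rowan: 40% × 62% × 62% = 15.376%.
Via Orbis → Vantage: 40% × 24% × 13% = 1.248%.
Via Vantage: 62% × 13% = 8.06%.
Total: 9.92% + 15.376% + 1.248% + 8.06% = 34.604%.
Rounded: 34.60%.

34.60%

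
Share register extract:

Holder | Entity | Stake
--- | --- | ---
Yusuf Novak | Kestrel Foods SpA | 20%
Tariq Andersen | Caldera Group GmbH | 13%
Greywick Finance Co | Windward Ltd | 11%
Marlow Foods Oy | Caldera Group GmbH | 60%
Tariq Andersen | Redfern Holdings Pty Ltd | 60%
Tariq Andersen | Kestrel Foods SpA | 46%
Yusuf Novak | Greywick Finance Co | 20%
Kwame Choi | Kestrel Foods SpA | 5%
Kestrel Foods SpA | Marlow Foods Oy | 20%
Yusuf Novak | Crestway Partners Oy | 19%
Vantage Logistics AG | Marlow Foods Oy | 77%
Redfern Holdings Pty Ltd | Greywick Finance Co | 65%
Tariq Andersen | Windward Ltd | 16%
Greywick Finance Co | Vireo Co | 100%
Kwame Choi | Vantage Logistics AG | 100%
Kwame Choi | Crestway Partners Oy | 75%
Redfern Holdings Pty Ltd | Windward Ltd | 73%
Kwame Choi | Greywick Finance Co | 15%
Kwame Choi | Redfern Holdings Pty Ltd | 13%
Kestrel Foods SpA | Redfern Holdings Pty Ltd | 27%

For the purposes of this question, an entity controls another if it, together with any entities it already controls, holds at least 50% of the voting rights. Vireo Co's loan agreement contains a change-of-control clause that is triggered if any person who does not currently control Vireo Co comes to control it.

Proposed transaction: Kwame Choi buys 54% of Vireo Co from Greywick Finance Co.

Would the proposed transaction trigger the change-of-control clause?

Yes

The purchase adds only to Kwame's holdings (Greywick's stake shrinks), so Kwame is the only person who could newly come to control Vireo.
Kwame holds 75% of Crestway, so Kwame controls Crestway.
Kwame holds 100% of Vantage, so Kwame controls Vantage.
Vantage holds 77% of Marlow, so Kwame controls Marlow.
Marlow holds 60% of Caldera, so Kwame controls Caldera.
Neither Kwame nor any entity Kwame controls holds any voting interest in Vireo.
So before the transaction, Kwame does not control Vireo.
After the purchase, Kwame holds 54% of Vireo directly, and Greywick's stake falls to 46%.
Kwame holds 54% of Vireo, so Kwame controls Vireo.
Kwame did not control Vireo before and does after, so the clause is triggered.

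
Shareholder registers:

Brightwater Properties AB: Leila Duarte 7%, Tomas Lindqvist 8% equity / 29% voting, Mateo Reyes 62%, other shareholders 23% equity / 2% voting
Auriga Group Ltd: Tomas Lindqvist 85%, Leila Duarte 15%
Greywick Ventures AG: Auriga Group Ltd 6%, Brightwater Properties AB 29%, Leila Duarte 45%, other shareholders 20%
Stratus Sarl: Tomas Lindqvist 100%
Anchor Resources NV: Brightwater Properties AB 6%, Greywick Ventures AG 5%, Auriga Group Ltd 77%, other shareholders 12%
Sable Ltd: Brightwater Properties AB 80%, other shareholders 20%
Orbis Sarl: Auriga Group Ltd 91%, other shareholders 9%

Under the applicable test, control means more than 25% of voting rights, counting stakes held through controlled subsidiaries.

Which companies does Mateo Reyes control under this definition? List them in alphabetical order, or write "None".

Brightwater Properties AB, Greywick Ventures AG, Sable Ltd

Mateo holds 62% of Brightwater, so Mateo controls Brightwater.
Brightwater holds 29% of Greywick, so Mateo controls Greywick.
Brightwater holds 80% of Sable, so Mateo controls Sable.
No other company's threshold is met.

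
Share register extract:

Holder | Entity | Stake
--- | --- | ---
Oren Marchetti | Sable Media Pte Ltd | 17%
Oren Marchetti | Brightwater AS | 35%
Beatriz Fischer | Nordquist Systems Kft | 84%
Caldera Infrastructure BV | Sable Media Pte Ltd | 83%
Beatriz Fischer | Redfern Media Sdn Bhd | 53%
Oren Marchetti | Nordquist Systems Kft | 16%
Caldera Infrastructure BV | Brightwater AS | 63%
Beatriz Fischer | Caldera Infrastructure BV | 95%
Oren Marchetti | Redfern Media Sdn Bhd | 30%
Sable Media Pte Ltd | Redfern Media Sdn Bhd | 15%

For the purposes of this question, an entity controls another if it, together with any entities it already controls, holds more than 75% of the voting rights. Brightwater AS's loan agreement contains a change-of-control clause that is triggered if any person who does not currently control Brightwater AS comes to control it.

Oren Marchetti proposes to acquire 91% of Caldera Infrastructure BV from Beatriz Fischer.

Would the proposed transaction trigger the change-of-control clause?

The purchase adds only to Oren's holdings (Beatriz's stake shrinks), so Oren is the only person who could newly come to control Brightwater.
Oren's largest direct stake is 35% in Brightwater, which does not meet the threshold, so Oren controls no company.
In Brightwater, Oren's side holds only 35%, not > 75%.
So before the transaction, Oren does not control Brightwater.
After the purchase, Oren holds 91% of Caldera directly, and Beatriz's stake falls to 4%.
Oren holds 91% of Caldera, so Oren controls Caldera.
Caldera and Oren together hold 63% + 35% = 98% of Brightwater, so Oren controls Brightwater.
Oren did not control Brightwater before and does after, so the clause is triggered.

Yes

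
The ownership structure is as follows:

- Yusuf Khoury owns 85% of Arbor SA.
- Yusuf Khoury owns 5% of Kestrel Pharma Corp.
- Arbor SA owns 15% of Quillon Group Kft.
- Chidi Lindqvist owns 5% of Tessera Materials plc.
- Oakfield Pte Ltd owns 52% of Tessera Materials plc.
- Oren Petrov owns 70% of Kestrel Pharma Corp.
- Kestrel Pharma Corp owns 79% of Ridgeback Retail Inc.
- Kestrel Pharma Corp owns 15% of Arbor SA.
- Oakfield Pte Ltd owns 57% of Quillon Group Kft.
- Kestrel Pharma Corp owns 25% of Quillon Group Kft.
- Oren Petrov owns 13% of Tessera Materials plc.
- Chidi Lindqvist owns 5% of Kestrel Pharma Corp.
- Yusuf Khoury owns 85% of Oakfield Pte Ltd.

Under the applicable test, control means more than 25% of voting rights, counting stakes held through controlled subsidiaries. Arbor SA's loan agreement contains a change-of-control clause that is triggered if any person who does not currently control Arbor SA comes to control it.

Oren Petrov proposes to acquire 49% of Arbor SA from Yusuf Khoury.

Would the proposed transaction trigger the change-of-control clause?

Yes

The purchase adds only to Oren's holdings (Yusuf's stake shrinks), so Oren is the only person who could newly come to control Arbor.
Oren holds 70% of Kestrel, so Oren controls Kestrel.
Kestrel holds 79% of Ridgeback, so Oren controls Ridgeback.
In Arbor, Oren's side holds only 15%, not > 25%.
So before the transaction, Oren does not control Arbor.
After the purchase, Oren holds 49% of Arbor directly, and Yusuf's stake falls to 36%.
Kestrel and Oren together hold 15% + 49% = 64% of Arbor, so Oren controls Arbor.
Oren did not control Arbor before and does after, so the clause is triggered.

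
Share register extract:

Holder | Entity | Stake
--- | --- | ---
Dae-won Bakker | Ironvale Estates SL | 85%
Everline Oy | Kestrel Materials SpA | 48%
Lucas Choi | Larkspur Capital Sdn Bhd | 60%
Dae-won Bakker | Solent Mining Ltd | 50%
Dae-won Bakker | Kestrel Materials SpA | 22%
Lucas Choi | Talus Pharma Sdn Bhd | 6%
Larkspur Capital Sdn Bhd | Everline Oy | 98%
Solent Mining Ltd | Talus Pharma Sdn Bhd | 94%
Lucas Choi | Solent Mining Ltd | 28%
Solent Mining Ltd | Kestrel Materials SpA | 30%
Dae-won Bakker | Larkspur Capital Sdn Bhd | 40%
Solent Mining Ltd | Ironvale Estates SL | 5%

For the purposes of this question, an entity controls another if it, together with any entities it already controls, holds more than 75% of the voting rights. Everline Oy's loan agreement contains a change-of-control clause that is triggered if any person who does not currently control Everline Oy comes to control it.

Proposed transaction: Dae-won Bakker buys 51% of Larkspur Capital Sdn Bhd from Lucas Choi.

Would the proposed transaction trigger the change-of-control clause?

The purchase adds only to Dae-won's holdings (Lucas's stake shrinks), so Dae-won is the only person who could newly come to control Everline.
Dae-won holds 85% of Ironvale, so Dae-won controls Ironvale.
Neither Dae-won nor any entity Dae-won controls holds any voting interest in Everline.
So before the transaction, Dae-won does not control Everline.
After the purchase, Dae-won's direct stake in Larkspur rises to 40% + 51% = 91%, and Lucas's stake falls to 9%.
Dae-won holds 91% of Larkspur, so Dae-won controls Larkspur.
Larkspur holds 98% of Everline, so Dae-won controls Everline.
Dae-won did not control Everline before and does after, so the clause is triggered.

Yes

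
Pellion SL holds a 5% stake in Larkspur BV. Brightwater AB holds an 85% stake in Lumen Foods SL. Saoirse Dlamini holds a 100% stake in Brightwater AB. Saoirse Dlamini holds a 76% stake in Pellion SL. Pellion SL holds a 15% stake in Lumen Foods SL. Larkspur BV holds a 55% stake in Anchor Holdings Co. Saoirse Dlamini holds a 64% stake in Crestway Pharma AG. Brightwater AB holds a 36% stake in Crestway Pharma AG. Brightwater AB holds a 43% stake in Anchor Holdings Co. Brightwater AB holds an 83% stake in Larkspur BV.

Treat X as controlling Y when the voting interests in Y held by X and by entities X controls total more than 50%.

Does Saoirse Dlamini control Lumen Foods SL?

Saoirse holds 76% of Pellion, so Saoirse controls Pellion.
Saoirse holds 100% of Brightwater, so Saoirse controls Brightwater.
Brightwater and Pellion together hold 85% + 15% = 100% of Lumen, so Saoirse controls Lumen.

Yes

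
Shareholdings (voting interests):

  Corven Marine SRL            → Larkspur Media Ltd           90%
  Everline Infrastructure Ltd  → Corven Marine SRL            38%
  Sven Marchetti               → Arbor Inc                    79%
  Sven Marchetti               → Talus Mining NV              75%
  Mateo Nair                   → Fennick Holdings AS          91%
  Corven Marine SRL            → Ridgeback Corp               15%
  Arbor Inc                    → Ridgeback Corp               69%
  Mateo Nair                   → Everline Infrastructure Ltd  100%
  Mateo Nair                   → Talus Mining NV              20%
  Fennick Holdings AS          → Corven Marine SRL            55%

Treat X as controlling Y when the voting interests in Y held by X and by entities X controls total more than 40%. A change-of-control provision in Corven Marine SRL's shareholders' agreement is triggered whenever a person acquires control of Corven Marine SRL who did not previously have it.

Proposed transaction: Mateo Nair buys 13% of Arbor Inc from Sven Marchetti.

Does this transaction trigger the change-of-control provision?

No

The purchase adds only to Mateo's holdings (Sven's stake shrinks), so Mateo is the only person who could newly come to control Corven.
Mateo holds 91% of Fennick, so Mateo controls Fennick.
Mateo holds 100% of Everline, so Mateo controls Everline.
Everline and Fennick together hold 38% + 55% = 93% of Corven, so Mateo controls Corven.
So Mateo already controls Corven before the transaction.
After the purchase, Mateo holds 13% of Arbor directly, and Sven's stake falls to 66%.
Mateo controlled Corven already, so this is not a new person acquiring control; every other person's position is unchanged or reduced.
No new person acquires control, so the clause is not triggered.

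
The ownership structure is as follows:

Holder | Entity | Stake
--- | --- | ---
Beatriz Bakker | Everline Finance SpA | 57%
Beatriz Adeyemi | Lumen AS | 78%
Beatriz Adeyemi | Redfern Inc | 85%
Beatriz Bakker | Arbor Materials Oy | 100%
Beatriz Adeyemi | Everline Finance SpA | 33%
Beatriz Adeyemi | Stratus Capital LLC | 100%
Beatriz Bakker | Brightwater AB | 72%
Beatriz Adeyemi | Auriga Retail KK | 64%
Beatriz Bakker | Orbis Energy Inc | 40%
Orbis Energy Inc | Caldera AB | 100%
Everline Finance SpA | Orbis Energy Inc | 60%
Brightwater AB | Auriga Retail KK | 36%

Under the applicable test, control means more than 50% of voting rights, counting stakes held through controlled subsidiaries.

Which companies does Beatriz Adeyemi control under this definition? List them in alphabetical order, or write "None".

Beatriz Adeyemi holds 85% of Redfern, so Beatriz Adeyemi controls Redfern.
Beatriz Adeyemi holds 64% of Auriga, so Beatriz Adeyemi controls Auriga.
Beatriz Adeyemi holds 78% of Lumen, so Beatriz Adeyemi controls Lumen.
Beatriz Adeyemi holds 100% of Stratus, so Beatriz Adeyemi controls Stratus.
No other company's threshold is met.

Auriga Retail KK, Lumen AS, Redfern Inc, Stratus Capital LLC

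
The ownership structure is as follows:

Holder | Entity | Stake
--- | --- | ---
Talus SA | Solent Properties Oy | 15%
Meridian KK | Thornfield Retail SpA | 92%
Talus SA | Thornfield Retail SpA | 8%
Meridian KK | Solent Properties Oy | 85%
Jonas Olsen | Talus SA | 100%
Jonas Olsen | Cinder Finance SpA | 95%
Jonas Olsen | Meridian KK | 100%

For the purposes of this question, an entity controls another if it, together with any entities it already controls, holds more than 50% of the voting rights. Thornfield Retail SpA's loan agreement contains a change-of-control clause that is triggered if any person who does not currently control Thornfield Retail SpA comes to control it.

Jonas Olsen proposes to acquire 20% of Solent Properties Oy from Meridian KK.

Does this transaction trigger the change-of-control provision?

No

The purchase adds only to Jonas's holdings (Meridian's stake shrinks), so Jonas is the only person who could newly come to control Thornfield.
Jonas holds 100% of Talus, so Jonas controls Talus.
Jonas holds 100% of Meridian, so Jonas controls Meridian.
Meridian and Talus together hold 92% + 8% = 100% of Thornfield, so Jonas controls Thornfield.
So Jonas already controls Thornfield before the transaction.
After the purchase, Jonas holds 20% of Solent directly, and Meridian's stake falls to 65%.
Jonas controlled Thornfield already, so this is not a new person acquiring control; every other person's position is unchanged or reduced.
No new person acquires control, so the clause is not triggered.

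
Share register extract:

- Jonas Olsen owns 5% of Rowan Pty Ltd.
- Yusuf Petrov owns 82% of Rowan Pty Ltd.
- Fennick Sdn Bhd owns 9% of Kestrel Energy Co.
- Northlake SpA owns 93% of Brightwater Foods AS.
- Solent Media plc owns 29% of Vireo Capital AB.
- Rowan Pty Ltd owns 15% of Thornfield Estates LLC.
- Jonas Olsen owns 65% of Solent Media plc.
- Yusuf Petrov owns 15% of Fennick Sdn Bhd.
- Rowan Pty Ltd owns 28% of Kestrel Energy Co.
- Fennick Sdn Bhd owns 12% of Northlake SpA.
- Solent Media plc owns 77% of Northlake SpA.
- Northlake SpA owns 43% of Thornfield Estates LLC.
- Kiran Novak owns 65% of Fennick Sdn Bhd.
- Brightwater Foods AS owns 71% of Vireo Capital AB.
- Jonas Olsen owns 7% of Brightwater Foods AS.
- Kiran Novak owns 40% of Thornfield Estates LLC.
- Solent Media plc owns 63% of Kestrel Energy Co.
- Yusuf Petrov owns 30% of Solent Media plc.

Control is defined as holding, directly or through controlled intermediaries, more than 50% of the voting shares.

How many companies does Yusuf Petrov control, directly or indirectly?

Yusuf holds 82% of Rowan, so Yusuf controls Rowan.
No other company's threshold is met.
Yusuf controls 1 company.

1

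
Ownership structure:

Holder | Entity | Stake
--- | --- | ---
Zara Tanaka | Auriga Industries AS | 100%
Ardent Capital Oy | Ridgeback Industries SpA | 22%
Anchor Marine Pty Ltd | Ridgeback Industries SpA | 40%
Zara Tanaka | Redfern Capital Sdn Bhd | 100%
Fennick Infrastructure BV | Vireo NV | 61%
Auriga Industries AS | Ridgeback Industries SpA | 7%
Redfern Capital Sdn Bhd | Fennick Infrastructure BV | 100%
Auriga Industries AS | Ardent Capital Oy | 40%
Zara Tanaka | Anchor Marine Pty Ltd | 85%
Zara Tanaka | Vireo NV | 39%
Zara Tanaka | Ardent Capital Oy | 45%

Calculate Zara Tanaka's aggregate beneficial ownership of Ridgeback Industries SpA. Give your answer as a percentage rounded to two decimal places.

Zara reaches Ridgeback along 4 paths.
Via Auriga → Ardent: 100% × 40% × 22% = 8.8%.
Via Ardent: 45% × 22% = 9.9%.
Via Anchor: 85% × 40% = 34%.
Via Auriga: 100% × 7% = 7%.
Total: 8.8% + 9.9% + 34% + 7% = 59.7%.
Rounded: 59.70%.

59.70%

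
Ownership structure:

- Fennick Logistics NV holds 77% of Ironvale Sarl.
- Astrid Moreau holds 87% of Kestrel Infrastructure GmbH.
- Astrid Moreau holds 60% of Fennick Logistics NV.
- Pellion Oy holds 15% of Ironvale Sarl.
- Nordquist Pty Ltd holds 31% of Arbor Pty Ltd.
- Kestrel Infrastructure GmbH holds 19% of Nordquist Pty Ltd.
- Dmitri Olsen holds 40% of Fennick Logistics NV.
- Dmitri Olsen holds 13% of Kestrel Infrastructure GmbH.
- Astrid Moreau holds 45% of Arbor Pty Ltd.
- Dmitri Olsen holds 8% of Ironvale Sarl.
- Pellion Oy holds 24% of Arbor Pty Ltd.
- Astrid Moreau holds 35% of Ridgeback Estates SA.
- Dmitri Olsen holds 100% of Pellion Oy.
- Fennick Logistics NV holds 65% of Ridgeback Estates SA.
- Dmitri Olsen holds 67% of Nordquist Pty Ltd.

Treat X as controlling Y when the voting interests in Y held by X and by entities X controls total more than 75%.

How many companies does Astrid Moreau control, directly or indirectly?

1

Astrid holds 87% of Kestrel, so Astrid controls Kestrel.
No other company's threshold is met.
Astrid controls 1 company.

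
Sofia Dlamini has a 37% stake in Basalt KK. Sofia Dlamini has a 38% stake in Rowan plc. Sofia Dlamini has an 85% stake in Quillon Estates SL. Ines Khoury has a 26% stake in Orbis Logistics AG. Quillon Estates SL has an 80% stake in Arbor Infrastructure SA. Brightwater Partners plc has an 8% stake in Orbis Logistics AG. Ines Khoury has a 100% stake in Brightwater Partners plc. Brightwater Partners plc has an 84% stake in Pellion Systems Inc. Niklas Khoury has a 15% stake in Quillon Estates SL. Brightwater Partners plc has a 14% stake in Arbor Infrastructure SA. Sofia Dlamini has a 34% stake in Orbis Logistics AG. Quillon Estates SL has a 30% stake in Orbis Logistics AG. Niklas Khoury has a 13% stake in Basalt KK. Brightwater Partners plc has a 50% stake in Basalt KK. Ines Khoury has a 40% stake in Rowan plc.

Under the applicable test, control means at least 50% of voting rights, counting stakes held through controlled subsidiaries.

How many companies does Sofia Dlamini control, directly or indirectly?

Sofia holds 85% of Quillon, so Sofia controls Quillon.
Quillon holds 80% of Arbor, so Sofia controls Arbor.
Quillon and Sofia together hold 30% + 34% = 64% of Orbis, so Sofia controls Orbis.
No other company's threshold is met.
Sofia controls 3 companies.

3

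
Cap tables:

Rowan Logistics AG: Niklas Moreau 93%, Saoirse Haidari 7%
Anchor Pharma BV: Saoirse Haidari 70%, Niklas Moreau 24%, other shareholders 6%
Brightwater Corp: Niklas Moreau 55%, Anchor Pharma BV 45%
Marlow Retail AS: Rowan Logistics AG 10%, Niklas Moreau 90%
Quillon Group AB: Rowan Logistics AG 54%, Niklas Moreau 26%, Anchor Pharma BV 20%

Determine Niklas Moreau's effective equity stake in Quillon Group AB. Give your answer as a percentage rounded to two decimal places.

81.02%

Niklas reaches Quillon along 3 paths.
Via Rowan: 93% × 54% = 50.22%.
Direct stake: 26% = 26%.
Via Anchor: 24% × 20% = 4.8%.
Total: 50.22% + 26% + 4.8% = 81.02%.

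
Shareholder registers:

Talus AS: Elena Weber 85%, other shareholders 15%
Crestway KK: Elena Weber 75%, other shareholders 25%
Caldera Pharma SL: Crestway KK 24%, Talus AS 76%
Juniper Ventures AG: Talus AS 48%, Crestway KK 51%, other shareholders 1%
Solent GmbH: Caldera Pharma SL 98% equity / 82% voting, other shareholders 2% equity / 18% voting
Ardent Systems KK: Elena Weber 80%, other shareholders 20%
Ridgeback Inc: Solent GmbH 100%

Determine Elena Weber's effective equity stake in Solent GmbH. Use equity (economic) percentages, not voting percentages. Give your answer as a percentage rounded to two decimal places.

Elena reaches Solent along 2 paths.
Via Crestway → Caldera: 75% × 24% × 98% = 17.64%.
Via Talus → Caldera: 85% × 76% × 98% = 63.308%.
Total: 17.64% + 63.308% = 80.948%.
Rounded: 80.95%.

80.95%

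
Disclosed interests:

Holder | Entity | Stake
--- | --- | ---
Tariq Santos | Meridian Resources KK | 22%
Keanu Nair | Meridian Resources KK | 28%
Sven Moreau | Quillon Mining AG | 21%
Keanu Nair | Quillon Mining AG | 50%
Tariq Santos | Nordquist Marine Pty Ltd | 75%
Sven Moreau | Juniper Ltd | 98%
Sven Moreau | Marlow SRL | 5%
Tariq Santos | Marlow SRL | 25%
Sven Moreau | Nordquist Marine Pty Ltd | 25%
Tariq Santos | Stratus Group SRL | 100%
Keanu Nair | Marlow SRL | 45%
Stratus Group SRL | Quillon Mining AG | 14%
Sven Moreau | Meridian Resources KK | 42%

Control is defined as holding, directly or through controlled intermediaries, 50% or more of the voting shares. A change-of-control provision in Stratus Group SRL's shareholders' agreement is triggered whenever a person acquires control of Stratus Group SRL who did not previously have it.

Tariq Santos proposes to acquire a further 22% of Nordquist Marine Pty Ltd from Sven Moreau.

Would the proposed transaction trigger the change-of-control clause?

No

The purchase adds only to Tariq's holdings (Sven's stake shrinks), so Tariq is the only person who could newly come to control Stratus.
Tariq holds 100% of Stratus, so Tariq controls Stratus.
So Tariq already controls Stratus before the transaction.
After the purchase, Tariq's direct stake in Nordquist rises to 75% + 22% = 97%, and Sven's stake falls to 3%.
Tariq controlled Stratus already, so this is not a new person acquiring control; every other person's position is unchanged or reduced.
No new person acquires control, so the clause is not triggered.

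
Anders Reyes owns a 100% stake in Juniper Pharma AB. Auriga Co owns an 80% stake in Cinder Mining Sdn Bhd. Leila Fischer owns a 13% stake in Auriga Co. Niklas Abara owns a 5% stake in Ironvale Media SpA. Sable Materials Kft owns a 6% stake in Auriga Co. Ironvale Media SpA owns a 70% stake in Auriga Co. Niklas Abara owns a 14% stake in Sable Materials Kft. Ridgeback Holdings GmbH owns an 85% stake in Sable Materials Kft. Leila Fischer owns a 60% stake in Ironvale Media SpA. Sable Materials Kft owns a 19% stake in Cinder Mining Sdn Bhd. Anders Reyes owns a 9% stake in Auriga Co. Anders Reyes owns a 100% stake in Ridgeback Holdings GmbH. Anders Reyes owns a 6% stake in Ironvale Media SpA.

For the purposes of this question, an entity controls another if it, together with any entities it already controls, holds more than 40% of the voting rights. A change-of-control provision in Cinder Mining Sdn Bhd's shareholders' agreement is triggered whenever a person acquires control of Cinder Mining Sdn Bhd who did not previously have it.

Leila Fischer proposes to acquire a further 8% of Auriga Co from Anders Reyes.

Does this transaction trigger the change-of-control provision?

The purchase adds only to Leila's holdings (Anders's stake shrinks), so Leila is the only person who could newly come to control Cinder.
Leila holds 60% of Ironvale, so Leila controls Ironvale.
Ironvale and Leila together hold 70% + 13% = 83% of Auriga, so Leila controls Auriga.
Auriga holds 80% of Cinder, so Leila controls Cinder.
So Leila already controls Cinder before the transaction.
After the purchase, Leila's direct stake in Auriga rises to 13% + 8% = 21%, and Anders's stake falls to 1%.
Leila controlled Cinder already, so this is not a new person acquiring control; every other person's position is unchanged or reduced.
No new person acquires control, so the clause is not triggered.

No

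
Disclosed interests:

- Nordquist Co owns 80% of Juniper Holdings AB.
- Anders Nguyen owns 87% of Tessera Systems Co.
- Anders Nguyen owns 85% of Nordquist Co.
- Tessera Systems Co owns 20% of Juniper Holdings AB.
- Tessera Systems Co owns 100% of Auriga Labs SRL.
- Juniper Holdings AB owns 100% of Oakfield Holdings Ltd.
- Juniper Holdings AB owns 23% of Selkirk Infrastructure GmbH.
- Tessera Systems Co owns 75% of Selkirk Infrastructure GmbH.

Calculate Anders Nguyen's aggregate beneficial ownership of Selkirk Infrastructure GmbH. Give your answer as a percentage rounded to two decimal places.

84.89%

Anders reaches Selkirk along 3 paths.
Via Tessera → Juniper: 87% × 20% × 23% = 4.002%.
Via Nordquist → Juniper: 85% × 80% × 23% = 15.64%.
Via Tessera: 87% × 75% = 65.25%.
Total: 4.002% + 15.64% + 65.25% = 84.892%.
Rounded: 84.89%.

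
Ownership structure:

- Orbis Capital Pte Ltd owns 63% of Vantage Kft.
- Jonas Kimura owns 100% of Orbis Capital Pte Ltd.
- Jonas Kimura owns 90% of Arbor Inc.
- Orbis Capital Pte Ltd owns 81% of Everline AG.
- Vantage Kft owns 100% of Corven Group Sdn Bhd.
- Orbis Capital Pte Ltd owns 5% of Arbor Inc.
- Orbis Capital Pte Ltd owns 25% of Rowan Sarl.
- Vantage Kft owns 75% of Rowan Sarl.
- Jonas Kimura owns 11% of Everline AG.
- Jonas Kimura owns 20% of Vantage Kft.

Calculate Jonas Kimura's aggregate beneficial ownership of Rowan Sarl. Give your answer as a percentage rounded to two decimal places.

Jonas reaches Rowan along 3 paths.
Via Orbis → Vantage: 100% × 63% × 75% = 47.25%.
Via Vantage: 20% × 75% = 15%.
Via Orbis: 100% × 25% = 25%.
Total: 47.25% + 15% + 25% = 87.25%.

87.25%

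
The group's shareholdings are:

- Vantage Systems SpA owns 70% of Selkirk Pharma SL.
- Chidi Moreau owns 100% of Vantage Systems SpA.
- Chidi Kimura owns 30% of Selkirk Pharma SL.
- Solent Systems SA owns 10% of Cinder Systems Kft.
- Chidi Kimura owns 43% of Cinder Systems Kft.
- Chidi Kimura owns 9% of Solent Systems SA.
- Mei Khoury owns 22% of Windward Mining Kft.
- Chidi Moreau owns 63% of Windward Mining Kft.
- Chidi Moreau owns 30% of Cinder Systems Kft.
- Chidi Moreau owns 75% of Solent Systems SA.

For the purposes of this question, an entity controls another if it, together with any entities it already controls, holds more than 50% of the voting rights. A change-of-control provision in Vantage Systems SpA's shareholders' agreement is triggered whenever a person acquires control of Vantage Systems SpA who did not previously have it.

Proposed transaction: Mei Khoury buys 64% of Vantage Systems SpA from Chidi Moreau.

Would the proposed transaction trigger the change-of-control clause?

The purchase adds only to Mei's holdings (Chidi Moreau's stake shrinks), so Mei is the only person who could newly come to control Vantage.
Mei's largest direct stake is 22% in Windward, which does not meet the threshold, so Mei controls no company.
Neither Mei nor any entity Mei controls holds any voting interest in Vantage.
So before the transaction, Mei does not control Vantage.
After the purchase, Mei holds 64% of Vantage directly, and Chidi Moreau's stake falls to 36%.
Mei holds 64% of Vantage, so Mei controls Vantage.
Mei did not control Vantage before and does after, so the clause is triggered.

Yes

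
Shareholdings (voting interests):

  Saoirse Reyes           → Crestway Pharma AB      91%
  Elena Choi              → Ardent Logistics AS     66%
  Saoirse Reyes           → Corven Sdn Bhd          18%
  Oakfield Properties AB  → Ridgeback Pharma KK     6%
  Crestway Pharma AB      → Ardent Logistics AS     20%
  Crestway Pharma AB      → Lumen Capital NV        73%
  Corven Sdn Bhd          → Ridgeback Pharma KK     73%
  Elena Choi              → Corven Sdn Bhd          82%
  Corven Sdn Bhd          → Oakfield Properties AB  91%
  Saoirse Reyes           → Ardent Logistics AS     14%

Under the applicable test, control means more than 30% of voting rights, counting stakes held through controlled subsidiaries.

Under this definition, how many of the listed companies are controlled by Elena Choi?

4

Elena holds 82% of Corven, so Elena controls Corven.
Corven holds 91% of Oakfield, so Elena controls Oakfield.
Elena holds 66% of Ardent, so Elena controls Ardent.
Corven and Oakfield together hold 73% + 6% = 79% of Ridgeback, so Elena controls Ridgeback.
No other company's threshold is met.
Elena controls 4 companies.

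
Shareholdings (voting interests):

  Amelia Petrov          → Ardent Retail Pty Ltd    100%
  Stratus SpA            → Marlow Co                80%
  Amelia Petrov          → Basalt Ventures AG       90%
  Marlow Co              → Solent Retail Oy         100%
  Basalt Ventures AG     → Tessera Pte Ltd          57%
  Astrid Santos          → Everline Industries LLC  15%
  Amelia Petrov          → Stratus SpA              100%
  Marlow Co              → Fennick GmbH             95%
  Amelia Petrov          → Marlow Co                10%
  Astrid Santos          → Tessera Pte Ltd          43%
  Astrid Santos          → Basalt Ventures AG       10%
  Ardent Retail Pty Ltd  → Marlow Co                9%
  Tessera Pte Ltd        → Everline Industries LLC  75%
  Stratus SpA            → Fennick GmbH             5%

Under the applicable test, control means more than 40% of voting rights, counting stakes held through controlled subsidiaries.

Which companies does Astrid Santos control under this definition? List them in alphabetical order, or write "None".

Everline Industries LLC, Tessera Pte Ltd

Astrid holds 43% of Tessera, so Astrid controls Tessera.
Astrid and Tessera together hold 15% + 75% = 90% of Everline, so Astrid controls Everline.
No other company's threshold is met.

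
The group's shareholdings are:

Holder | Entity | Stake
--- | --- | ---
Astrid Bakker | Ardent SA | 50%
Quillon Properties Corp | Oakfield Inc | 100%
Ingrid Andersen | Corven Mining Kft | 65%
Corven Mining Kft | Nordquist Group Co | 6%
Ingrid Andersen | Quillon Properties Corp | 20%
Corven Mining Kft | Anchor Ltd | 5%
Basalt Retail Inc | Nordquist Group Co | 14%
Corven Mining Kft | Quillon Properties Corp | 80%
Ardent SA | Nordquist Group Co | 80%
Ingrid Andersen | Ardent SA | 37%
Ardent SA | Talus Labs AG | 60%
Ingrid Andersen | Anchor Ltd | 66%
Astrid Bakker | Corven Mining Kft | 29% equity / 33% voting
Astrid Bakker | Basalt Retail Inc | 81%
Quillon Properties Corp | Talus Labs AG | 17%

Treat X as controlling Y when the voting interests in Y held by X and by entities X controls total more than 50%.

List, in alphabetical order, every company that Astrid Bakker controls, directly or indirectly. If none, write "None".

Basalt Retail Inc

Astrid holds 81% of Basalt, so Astrid controls Basalt.
No other company's threshold is met.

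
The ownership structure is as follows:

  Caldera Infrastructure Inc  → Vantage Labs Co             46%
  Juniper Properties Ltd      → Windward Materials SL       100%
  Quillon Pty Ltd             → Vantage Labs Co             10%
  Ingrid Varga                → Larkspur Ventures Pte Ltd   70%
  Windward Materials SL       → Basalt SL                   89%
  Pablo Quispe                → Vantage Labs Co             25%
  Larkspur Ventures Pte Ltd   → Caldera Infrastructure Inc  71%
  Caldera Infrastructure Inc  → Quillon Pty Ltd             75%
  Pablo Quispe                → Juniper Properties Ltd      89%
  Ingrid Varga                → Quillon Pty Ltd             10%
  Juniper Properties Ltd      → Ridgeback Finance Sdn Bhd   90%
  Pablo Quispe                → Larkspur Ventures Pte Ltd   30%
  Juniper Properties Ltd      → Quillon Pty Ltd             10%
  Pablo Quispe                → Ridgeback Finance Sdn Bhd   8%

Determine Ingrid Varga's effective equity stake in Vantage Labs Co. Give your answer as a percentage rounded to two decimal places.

27.59%

Ingrid reaches Vantage along 3 paths.
Via Larkspur → Caldera: 70% × 71% × 46% = 22.862%.
Via Quillon: 10% × 10% = 1%.
Via Larkspur → Caldera → Quillon: 70% × 71% × 75% × 10% = 3.7275%.
Total: 22.862% + 1% + 3.7275% = 27.5895%.
Rounded: 27.59%.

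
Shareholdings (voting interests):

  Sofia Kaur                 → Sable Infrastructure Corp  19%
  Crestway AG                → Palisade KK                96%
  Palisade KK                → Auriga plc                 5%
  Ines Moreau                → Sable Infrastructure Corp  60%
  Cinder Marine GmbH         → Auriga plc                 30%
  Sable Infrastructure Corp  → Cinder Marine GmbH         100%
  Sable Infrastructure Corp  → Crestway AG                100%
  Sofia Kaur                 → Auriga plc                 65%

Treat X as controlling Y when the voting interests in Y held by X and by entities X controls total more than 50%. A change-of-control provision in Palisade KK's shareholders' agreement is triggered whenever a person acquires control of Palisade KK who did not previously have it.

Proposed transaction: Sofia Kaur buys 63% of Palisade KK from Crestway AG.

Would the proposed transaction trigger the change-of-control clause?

The purchase adds only to Sofia's holdings (Crestway's stake shrinks), so Sofia is the only person who could newly come to control Palisade.
Sofia holds 65% of Auriga, so Sofia controls Auriga.
Neither Sofia nor any entity Sofia controls holds any voting interest in Palisade.
So before the transaction, Sofia does not control Palisade.
After the purchase, Sofia holds 63% of Palisade directly, and Crestway's stake falls to 33%.
Sofia holds 63% of Palisade, so Sofia controls Palisade.
Sofia did not control Palisade before and does after, so the clause is triggered.

Yes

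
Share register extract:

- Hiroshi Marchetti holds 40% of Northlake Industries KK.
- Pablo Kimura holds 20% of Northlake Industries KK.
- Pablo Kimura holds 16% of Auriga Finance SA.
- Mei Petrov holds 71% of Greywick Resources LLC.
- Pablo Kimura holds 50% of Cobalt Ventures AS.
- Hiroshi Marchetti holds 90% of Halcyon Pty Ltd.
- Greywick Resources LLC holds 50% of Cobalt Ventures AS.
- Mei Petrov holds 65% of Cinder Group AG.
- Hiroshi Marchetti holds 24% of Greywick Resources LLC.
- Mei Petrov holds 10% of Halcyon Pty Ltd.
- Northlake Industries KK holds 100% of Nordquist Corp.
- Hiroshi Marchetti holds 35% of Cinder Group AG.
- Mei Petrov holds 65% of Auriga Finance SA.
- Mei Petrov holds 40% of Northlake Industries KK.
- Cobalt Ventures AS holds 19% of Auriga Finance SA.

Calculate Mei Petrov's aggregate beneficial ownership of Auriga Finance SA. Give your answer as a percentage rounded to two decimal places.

Mei reaches Auriga along 2 paths.
Via Greywick → Cobalt: 71% × 50% × 19% = 6.745%.
Direct stake: 65% = 65%.
Total: 6.745% + 65% = 71.745%.
Rounded: 71.75%.

71.75%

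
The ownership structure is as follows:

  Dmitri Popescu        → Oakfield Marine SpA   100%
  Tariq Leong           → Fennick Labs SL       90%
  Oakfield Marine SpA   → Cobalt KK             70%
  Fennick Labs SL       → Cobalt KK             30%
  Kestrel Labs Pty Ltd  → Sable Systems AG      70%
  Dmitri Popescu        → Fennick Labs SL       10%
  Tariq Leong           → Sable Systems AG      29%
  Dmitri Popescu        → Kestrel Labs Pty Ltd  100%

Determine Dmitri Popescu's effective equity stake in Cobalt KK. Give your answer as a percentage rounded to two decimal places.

Dmitri reaches Cobalt along 2 paths.
Via Fennick: 10% × 30% = 3%.
Via Oakfield: 100% × 70% = 70%.
Total: 3% + 70% = 73%.
Rounded: 73.00%.

73.00%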